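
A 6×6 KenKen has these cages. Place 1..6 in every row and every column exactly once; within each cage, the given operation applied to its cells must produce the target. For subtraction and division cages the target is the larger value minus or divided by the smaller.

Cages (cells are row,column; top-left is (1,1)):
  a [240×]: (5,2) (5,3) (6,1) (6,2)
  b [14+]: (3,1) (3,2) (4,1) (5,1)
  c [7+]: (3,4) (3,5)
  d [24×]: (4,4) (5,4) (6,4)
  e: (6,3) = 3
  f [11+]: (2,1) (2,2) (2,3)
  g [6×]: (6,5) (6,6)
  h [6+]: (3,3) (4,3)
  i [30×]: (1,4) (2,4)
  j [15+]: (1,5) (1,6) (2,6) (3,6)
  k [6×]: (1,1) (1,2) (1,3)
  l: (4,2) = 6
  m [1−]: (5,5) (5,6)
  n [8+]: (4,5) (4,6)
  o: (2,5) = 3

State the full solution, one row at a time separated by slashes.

1 3 2 6 4 5 / 6 1 4 5 3 2 / 3 2 5 1 6 4 / 4 6 1 2 5 3 / 5 4 6 3 2 1 / 2 5 3 4 1 6

Cage o is a single given cell; hence (2,5) = 3.
L is a freebie; hence (4,2) = 6.
E is a freebie, which forces (6,3) = 3.
Cage n needs two cells with sum 8; hence (4,5) = 5.
The two cells of cage n must have sum 8, so (4,6) = 3.
Row 1 needs a 4, and only (1,5) is open for it.
Column 4 needs a 3, and only (5,4) is open for it.
In column 4, 1 can only go at (3,4), so (3,4) = 1.
Cage c needs two cells with sum 7, which forces (3,5) = 6.
6 is placed in column 5; hence (6,5) = 1.
Row 6 already has 1, so (6,6) = 6.
Cage a needs product 240; hence (5,3) = 6.
Column 5 already has 1, leaving (5,5) = 2.
Cage m needs two cells with difference 1, so (5,6) = 1.
In row 1, 6 can only go at (1,4), so (1,4) = 6.
Column 4 now contains 6, which forces (2,4) = 5.
Cage f has sum 11, leaving (2,1) = 6.
Row 1 needs a 5, and only (1,6) is open for it.
Row 2 needs a 2, and only (2,6) is open for it.
Column 6 now contains 2, leaving (3,6) = 4.
The only place for 5 in column 3 is (3,3).
The 4 cells of cage b must have sum 14, which forces (4,1) = 4.
Cage h's pair has sum 6, so (4,3) = 1.
Row 4 already has 4, leaving (4,4) = 2.
Cage b needs sum 14; hence (5,1) = 5.
Row 5 now contains 5, which forces (5,2) = 4.
Column 1 already has 5, leaving (6,1) = 2.
Row 6 already has 2, which forces (6,2) = 5.
2 is placed in column 4; hence (6,4) = 4.
1 is placed in column 3, leaving (1,3) = 2.
4 is placed in column 2, leaving (2,2) = 1.
1 is placed in column 3; hence (2,3) = 4.
Column 1 now contains 2, which forces (3,1) = 3.
Cage b needs sum 14; hence (3,2) = 2.
3 is placed in column 1, so (1,1) = 1.
Column 2 already has 1, leaving (1,2) = 3.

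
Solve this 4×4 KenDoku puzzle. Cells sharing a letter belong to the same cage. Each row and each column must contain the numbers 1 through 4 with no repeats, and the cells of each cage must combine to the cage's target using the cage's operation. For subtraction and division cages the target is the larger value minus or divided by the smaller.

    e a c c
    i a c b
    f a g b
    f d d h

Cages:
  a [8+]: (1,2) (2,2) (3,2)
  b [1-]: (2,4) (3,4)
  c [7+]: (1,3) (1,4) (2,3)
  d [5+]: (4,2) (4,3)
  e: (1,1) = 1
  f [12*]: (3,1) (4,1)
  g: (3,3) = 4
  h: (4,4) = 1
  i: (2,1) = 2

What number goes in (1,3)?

Cage e is a single given cell; hence (1,1) = 1.
Cage i is given, leaving (2,1) = 2.
G is a freebie, leaving (3,3) = 4.
Cage h is given, which forces (4,4) = 1.
The 3 cells of cage c must have sum 7, so (1,3) = 2.
Cage c has sum 7, so (1,4) = 4.
Cage c has sum 7, which forces (2,3) = 1.
Column 4 already has 4, which forces (2,4) = 3.
4 is placed in row 3, so (3,1) = 3.
Row 3 now contains 3, leaving (3,2) = 1.
3 is placed in column 4; hence (3,4) = 2.
Cage f needs two cells with product 12; hence (4,1) = 4.
2 is placed in column 3, so (4,3) = 3.
Row 1 already has 4; hence (1,2) = 3.
Row 2 already has 3, leaving (2,2) = 4.
Row 4 now contains 3, so (4,2) = 2.
Filled in: 1 3 2 4 / 2 4 1 3 / 3 1 4 2 / 4 2 3 1.

2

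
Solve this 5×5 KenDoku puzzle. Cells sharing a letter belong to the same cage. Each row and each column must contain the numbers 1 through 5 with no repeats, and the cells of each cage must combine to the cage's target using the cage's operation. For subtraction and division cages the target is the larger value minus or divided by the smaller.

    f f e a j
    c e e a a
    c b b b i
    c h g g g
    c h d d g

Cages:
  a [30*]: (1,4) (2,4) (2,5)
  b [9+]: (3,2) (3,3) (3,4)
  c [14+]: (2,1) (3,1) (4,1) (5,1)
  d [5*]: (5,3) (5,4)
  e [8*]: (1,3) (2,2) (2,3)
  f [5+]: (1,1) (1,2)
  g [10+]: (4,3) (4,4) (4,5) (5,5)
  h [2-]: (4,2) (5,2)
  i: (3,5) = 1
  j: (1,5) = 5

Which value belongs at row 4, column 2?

5

J is a freebie; hence (1,5) = 5.
I is a freebie, so (3,5) = 1.
The 3 cells of cage a must have product 30, so (2,4) = 5.
Column 4 now contains 5, which forces (5,4) = 1.
Cage g needs sum 10; hence (4,3) = 1.
1 is placed in row 5, leaving (5,3) = 5.
Cage e has product 8, which forces (2,2) = 1.
In row 1, 1 can only go at (1,1), so (1,1) = 1.
The two cells of cage f must have sum 5; hence (1,2) = 4.
Row 1 already has 4, leaving (1,3) = 2.
2 is placed in row 1, which forces (1,4) = 3.
2 is placed in column 3, leaving (2,3) = 4.
Column 3 now contains 4, which forces (3,3) = 3.
Cage a needs product 30; hence (2,5) = 2.
Row 3 already has 3, so (3,2) = 2.
Cage b has sum 9, so (3,4) = 4.
Cage h's pair has difference 2; hence (4,2) = 5.
Column 4 now contains 4, leaving (4,4) = 2.
Cage h needs two cells with difference 2, leaving (5,2) = 3.
3 is placed in row 5, which forces (5,5) = 4.
Row 2 already has 2, leaving (2,1) = 3.
Row 3 now contains 4; hence (3,1) = 5.
Cage c needs sum 14, which forces (4,1) = 4.
Column 5 now contains 4, so (4,5) = 3.
Row 5 already has 4; hence (5,1) = 2.
Completed grid: 1 4 2 3 5 / 3 1 4 5 2 / 5 2 3 4 1 / 4 5 1 2 3 / 2 3 5 1 4.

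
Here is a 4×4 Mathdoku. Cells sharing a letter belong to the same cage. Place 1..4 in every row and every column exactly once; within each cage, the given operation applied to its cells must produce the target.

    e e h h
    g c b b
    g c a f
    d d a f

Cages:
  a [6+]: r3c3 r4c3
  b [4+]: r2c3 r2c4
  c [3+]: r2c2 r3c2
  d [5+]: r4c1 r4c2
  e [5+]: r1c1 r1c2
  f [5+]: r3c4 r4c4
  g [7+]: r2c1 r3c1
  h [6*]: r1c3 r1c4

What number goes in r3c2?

In row 2, 2 can only go at r2c2, so r2c2 = 2.
Column 2 already has 2, leaving r3c2 = 1.
In row 1, 1 can only go at r1c1, so r1c1 = 1.
Cage e needs two cells with sum 5, so r1c2 = 4.
Column 1 already has 1, leaving r4c1 = 2.
The two cells of cage d must have sum 5, so r4c2 = 3.
Row 4 already has 2; hence r4c3 = 4.
Row 4 already has 3, leaving r4c4 = 1.
Cage b needs two cells with sum 4, which forces r2c3 = 1.
1 is placed in column 4, leaving r2c4 = 3.
Column 3 already has 4; hence r3c3 = 2.
The two cells of cage f must have sum 5, leaving r3c4 = 4.
Column 3 already has 2, leaving r1c3 = 3.
Column 4 already has 3; hence r1c4 = 2.
Row 2 now contains 3; hence r2c1 = 4.
Row 3 already has 4, so r3c1 = 3.
Filled in: 1 4 3 2 / 4 2 1 3 / 3 1 2 4 / 2 3 4 1.

1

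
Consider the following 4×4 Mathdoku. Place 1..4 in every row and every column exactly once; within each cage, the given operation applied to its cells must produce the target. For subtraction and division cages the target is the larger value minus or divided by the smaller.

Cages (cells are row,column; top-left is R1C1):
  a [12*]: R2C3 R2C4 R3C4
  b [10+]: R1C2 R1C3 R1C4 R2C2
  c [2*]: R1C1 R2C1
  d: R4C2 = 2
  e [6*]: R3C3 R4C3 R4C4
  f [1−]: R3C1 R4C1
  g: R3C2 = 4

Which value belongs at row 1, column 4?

2

G is a freebie, so R3C2 = 4.
Cage d is given, leaving R4C2 = 2.
Cage e needs product 6; hence R3C3 = 2.
2 is placed in column 3, so R1C3 = 4.
The 4 cells of cage b must have sum 10, leaving R1C4 = 2.
Row 3 already has 2, leaving R3C1 = 3.
3 is placed in row 3, leaving R3C4 = 1.
The two cells of cage f must have difference 1; hence R4C1 = 4.
Column 4 now contains 1, leaving R4C4 = 3.
Row 1 now contains 2, so R1C1 = 1.
Row 1 now contains 1, so R1C2 = 3.
Cage c needs two cells with product 2, so R2C1 = 2.
Column 2 now contains 3, so R2C2 = 1.
The 3 cells of cage a must have product 12; hence R2C3 = 3.
3 is placed in column 4; hence R2C4 = 4.
Row 4 now contains 3; hence R4C3 = 1.
Completed grid: 1 3 4 2 / 2 1 3 4 / 3 4 2 1 / 4 2 1 3.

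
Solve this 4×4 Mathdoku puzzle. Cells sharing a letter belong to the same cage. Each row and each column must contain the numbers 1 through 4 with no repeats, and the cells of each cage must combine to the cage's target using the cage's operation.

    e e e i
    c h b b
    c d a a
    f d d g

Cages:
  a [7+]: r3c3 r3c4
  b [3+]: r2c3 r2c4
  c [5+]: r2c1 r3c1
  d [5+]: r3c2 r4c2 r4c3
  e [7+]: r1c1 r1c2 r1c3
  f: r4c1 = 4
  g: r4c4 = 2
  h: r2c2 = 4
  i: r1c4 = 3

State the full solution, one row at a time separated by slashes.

1 2 4 3 / 3 4 2 1 / 2 1 3 4 / 4 3 1 2

I is a freebie, which forces r1c4 = 3.
Cage h is given, leaving r2c2 = 4.
3 is placed in column 4, which forces r3c4 = 4.
Cage f is a single given cell, which forces r4c1 = 4.
G is a freebie; hence r4c4 = 2.
Cage e needs sum 7, leaving r1c3 = 4.
Cage b's pair has sum 3, leaving r2c3 = 2.
Column 4 already has 2, so r2c4 = 1.
Cage d needs sum 5, so r3c2 = 1.
4 is placed in row 3, which forces r3c3 = 3.
Cage d needs sum 5, so r4c2 = 3.
Row 4 already has 2, which forces r4c3 = 1.
Cage e needs sum 7, so r1c1 = 1.
Column 2 now contains 1, leaving r1c2 = 2.
2 is placed in row 2, which forces r2c1 = 3.
3 is placed in row 3, which forces r3c1 = 2.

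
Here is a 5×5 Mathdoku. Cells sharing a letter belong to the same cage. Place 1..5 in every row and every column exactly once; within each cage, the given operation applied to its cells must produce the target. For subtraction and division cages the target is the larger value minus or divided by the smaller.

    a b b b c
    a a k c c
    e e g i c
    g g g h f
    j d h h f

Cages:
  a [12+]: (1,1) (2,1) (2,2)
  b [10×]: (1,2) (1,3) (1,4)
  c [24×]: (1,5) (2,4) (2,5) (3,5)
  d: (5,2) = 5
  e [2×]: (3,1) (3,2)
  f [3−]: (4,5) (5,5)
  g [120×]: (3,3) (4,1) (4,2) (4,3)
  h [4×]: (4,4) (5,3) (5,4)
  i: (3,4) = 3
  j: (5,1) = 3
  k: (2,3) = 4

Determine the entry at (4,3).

3

K is a freebie; hence (2,3) = 4.
Cage i is a single given cell, leaving (3,4) = 3.
J is a freebie, so (5,1) = 3.
Cage d is given, leaving (5,2) = 5.
Cage a needs sum 12, so (1,1) = 4.
Cage a needs sum 12, leaving (2,1) = 5.
Column 2 already has 5, which forces (2,2) = 3.
Column 1 already has 5, which forces (4,1) = 2.
Row 4 already has 2, so (4,2) = 4.
Row 4 already has 2, leaving (4,4) = 1.
Row 4 already has 1; hence (4,5) = 5.
1 is placed in column 4; hence (5,4) = 4.
Cage c needs product 24, leaving (1,5) = 3.
1 is placed in column 4, leaving (2,4) = 2.
Cage c needs product 24, leaving (2,5) = 1.
Column 1 now contains 2, which forces (3,1) = 1.
The two cells of cage e must have product 2, which forces (3,2) = 2.
The 4 cells of cage g must have product 120; hence (3,3) = 5.
The 4 cells of cage c must have product 24, which forces (3,5) = 4.
Row 4 now contains 5, which forces (4,3) = 3.
Cage h has product 4, leaving (5,3) = 1.
Cage f's pair has difference 3, which forces (5,5) = 2.
Column 2 already has 2; hence (1,2) = 1.
Column 3 already has 1, which forces (1,3) = 2.
Column 4 already has 2, so (1,4) = 5.
Filled in: 4 1 2 5 3 / 5 3 4 2 1 / 1 2 5 3 4 / 2 4 3 1 5 / 3 5 1 4 2.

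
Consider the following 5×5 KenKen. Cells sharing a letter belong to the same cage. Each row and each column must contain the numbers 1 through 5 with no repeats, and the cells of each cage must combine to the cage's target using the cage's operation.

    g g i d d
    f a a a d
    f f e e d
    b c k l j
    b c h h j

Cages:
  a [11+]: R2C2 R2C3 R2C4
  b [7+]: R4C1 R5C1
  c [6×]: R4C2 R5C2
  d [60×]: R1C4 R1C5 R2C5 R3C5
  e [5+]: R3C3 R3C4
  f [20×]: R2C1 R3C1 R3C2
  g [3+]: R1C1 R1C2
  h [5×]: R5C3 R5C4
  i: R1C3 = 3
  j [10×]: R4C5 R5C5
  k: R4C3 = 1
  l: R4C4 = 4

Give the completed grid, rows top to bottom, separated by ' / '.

I is a freebie, leaving R1C3 = 3.
Cage k is given, which forces R4C3 = 1.
L is a freebie; hence R4C4 = 4.
Column 3 already has 1; hence R5C3 = 5.
5 is placed in row 5, which forces R5C4 = 1.
5 is placed in row 5, leaving R5C5 = 2.
Cage d has product 60, so R1C4 = 5.
Column 4 already has 5, leaving R2C4 = 2.
The two cells of cage e must have sum 5, which forces R3C3 = 2.
Cage e's pair has sum 5, which forces R3C4 = 3.
Cage b needs two cells with sum 7, leaving R4C1 = 3.
Cage c needs two cells with product 6, leaving R4C2 = 2.
Column 5 already has 2, leaving R4C5 = 5.
Cage b's pair has sum 7, so R5C1 = 4.
Row 5 already has 2; hence R5C2 = 3.
Cage g needs two cells with sum 3, so R1C1 = 2.
Column 2 now contains 2, so R1C2 = 1.
1 is placed in row 1, which forces R1C5 = 4.
Cage a needs sum 11, leaving R2C2 = 5.
2 is placed in row 2; hence R2C3 = 4.
Cage d needs product 60, leaving R2C5 = 3.
Cage f needs product 20, leaving R3C2 = 4.
Column 5 now contains 4, leaving R3C5 = 1.
Row 2 now contains 5, leaving R2C1 = 1.
1 is placed in row 3, so R3C1 = 5.

2 1 3 5 4 / 1 5 4 2 3 / 5 4 2 3 1 / 3 2 1 4 5 / 4 3 5 1 2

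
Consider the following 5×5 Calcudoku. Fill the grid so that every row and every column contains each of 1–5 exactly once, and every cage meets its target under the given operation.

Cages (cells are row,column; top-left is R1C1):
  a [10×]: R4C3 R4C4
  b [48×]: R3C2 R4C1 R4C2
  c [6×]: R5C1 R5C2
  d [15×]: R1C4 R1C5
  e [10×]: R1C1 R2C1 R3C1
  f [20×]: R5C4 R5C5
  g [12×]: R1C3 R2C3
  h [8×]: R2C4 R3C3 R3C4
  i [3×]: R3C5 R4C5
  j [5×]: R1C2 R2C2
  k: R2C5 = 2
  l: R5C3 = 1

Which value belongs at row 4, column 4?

2

Cage k is given, leaving R2C5 = 2.
Cage b has product 48, leaving R3C2 = 4.
The 3 cells of cage b must have product 48, leaving R4C1 = 4.
Cage b has product 48, which forces R4C2 = 3.
3 is placed in row 4, so R4C5 = 1.
Column 2 now contains 3, leaving R5C2 = 2.
L is a freebie, which forces R5C3 = 1.
The 3 cells of cage h must have product 8; hence R2C4 = 4.
Column 3 already has 1, leaving R3C3 = 2.
Cage h has product 8, which forces R3C4 = 1.
1 is placed in column 5; hence R3C5 = 3.
Column 3 now contains 2, leaving R4C3 = 5.
Row 4 now contains 5, which forces R4C4 = 2.
Row 5 now contains 2; hence R5C1 = 3.
Column 4 now contains 4, which forces R5C4 = 5.
5 is placed in row 5; hence R5C5 = 4.
Cage e has product 10, leaving R1C1 = 2.
Cage g's pair has product 12, so R1C3 = 4.
Column 4 now contains 5, which forces R1C4 = 3.
Column 5 already has 3, so R1C5 = 5.
Cage e needs product 10; hence R2C1 = 1.
Row 2 already has 1, leaving R2C2 = 5.
Row 2 now contains 4, so R2C3 = 3.
1 is placed in row 3, so R3C1 = 5.
Row 1 already has 5; hence R1C2 = 1.
Completed grid: 2 1 4 3 5 / 1 5 3 4 2 / 5 4 2 1 3 / 4 3 5 2 1 / 3 2 1 5 4.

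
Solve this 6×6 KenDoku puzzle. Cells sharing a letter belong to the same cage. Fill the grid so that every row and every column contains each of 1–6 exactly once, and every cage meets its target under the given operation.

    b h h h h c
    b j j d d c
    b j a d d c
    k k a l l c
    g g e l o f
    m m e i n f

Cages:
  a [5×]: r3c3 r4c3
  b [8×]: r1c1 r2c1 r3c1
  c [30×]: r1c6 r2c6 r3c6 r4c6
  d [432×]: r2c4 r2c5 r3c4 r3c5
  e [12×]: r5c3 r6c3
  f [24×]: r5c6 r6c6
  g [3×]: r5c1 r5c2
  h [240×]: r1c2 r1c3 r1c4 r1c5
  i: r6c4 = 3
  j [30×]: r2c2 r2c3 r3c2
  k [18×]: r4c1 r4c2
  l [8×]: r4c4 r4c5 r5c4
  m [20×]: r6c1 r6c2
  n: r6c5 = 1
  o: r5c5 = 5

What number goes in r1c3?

Cage o is a single given cell; hence r5c5 = 5.
I is a freebie, which forces r6c4 = 3.
Cage n is a single given cell, so r6c5 = 1.
In row 1, 3 can only go at r1c6, so r1c6 = 3.
The only place for 1 in row 1 is r1c1.
Column 1 already has 1; hence r5c1 = 3.
Cage g's pair has product 3, so r5c2 = 1.
Column 1 now contains 3, so r4c1 = 6.
Cage k's pair has product 18, which forces r4c2 = 3.
Cage l has product 8; hence r4c4 = 1.
Cage a's pair has product 5, which forces r3c3 = 1.
Row 4 now contains 1, which forces r4c3 = 5.
5 is placed in row 4, leaving r4c6 = 2.
Column 3 now contains 1, so r2c3 = 3.
Row 2 now contains 3, so r2c5 = 6.
The 4 cells of cage c must have product 30, so r2c6 = 1.
Column 5 now contains 6, which forces r3c5 = 3.
2 is placed in column 6, which forces r3c6 = 5.
Row 4 already has 2; hence r4c5 = 4.
Cage l has product 8; hence r5c4 = 2.
4 is placed in column 5, so r1c5 = 2.
Cage j has product 30, which forces r2c2 = 5.
Row 2 already has 6, which forces r2c4 = 4.
Row 3 now contains 5, so r3c2 = 2.
Cage d needs product 432; hence r3c4 = 6.
2 is placed in row 5; hence r5c3 = 6.
Row 5 already has 6, which forces r5c6 = 4.
Column 2 now contains 5, so r6c2 = 4.
Cage e needs two cells with product 12, which forces r6c3 = 2.
Column 6 already has 4, which forces r6c6 = 6.
4 is placed in column 2, so r1c2 = 6.
Column 3 now contains 6, so r1c3 = 4.
Column 4 now contains 6, so r1c4 = 5.
Row 2 now contains 4, so r2c1 = 2.
Row 3 now contains 2; hence r3c1 = 4.
Row 6 now contains 4, so r6c1 = 5.
Filled in: 1 6 4 5 2 3 / 2 5 3 4 6 1 / 4 2 1 6 3 5 / 6 3 5 1 4 2 / 3 1 6 2 5 4 / 5 4 2 3 1 6.

4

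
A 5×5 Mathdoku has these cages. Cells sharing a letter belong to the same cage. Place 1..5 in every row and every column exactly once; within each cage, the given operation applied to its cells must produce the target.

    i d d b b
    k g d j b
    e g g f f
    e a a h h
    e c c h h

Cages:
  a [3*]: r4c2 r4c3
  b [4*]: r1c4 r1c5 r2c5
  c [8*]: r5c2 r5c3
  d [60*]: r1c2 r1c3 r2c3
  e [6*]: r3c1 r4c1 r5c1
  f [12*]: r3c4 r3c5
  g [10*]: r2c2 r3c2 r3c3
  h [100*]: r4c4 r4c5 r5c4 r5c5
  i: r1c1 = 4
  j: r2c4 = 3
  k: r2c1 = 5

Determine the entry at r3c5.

3

Cage i is given, which forces r1c1 = 4.
4 is placed in row 1, so r1c5 = 1.
Cage k is given, which forces r2c1 = 5.
Cage j is given, leaving r2c4 = 3.
Column 5 already has 1, which forces r2c5 = 2.
3 is placed in column 4, leaving r3c4 = 4.
Row 3 already has 4, so r3c5 = 3.
Row 1 now contains 1, leaving r1c4 = 2.
2 is placed in row 2, leaving r2c2 = 1.
3 is placed in row 2, which forces r2c3 = 4.
Column 2 already has 1; hence r4c2 = 3.
Row 4 already has 3, so r4c3 = 1.
Row 4 now contains 1, leaving r4c4 = 5.
Row 4 now contains 5, leaving r4c5 = 4.
Column 3 already has 4, which forces r5c3 = 2.
5 is placed in column 4, so r5c4 = 1.
4 is placed in column 5; hence r5c5 = 5.
3 is placed in column 2, which forces r1c2 = 5.
The 3 cells of cage d must have product 60, so r1c3 = 3.
The 3 cells of cage e must have product 6; hence r3c1 = 1.
The 3 cells of cage g must have product 10, so r3c2 = 2.
Column 3 already has 2, so r3c3 = 5.
Row 4 now contains 1, leaving r4c1 = 2.
Row 5 now contains 1, so r5c1 = 3.
Row 5 now contains 2; hence r5c2 = 4.
Filled in: 4 5 3 2 1 / 5 1 4 3 2 / 1 2 5 4 3 / 2 3 1 5 4 / 3 4 2 1 5.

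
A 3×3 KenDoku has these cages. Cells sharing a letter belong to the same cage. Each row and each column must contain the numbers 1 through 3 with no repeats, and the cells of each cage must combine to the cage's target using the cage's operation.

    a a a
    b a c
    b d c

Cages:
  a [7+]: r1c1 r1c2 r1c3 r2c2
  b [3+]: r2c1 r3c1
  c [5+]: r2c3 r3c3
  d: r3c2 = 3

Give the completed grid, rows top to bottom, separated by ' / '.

The 4 cells of cage a must have sum 7; hence r2c2 = 1.
D is a freebie, which forces r3c2 = 3.
Row 3 already has 3, so r3c3 = 2.
Column 2 now contains 3, leaving r1c2 = 2.
1 is placed in row 2, leaving r2c1 = 2.
Column 3 now contains 2, so r2c3 = 3.
Row 3 already has 2; hence r3c1 = 1.
Column 1 now contains 1, leaving r1c1 = 3.
3 is placed in column 3, which forces r1c3 = 1.

3 2 1 / 2 1 3 / 1 3 2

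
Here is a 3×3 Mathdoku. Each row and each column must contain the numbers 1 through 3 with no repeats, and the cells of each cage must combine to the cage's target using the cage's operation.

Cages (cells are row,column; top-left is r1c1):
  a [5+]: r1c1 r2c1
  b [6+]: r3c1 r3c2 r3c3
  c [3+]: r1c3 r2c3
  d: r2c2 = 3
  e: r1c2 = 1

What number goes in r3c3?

3

Cage e is given, which forces r1c2 = 1.
Row 1 already has 1, leaving r1c3 = 2.
D is a freebie, so r2c2 = 3.
Column 3 now contains 2, which forces r2c3 = 1.
Column 2 now contains 3, which forces r3c2 = 2.
1 is placed in column 3, leaving r3c3 = 3.
2 is placed in row 1, leaving r1c1 = 3.
Row 2 now contains 3; hence r2c1 = 2.
3 is placed in row 3, so r3c1 = 1.
The full grid is 3 1 2 / 2 3 1 / 1 2 3.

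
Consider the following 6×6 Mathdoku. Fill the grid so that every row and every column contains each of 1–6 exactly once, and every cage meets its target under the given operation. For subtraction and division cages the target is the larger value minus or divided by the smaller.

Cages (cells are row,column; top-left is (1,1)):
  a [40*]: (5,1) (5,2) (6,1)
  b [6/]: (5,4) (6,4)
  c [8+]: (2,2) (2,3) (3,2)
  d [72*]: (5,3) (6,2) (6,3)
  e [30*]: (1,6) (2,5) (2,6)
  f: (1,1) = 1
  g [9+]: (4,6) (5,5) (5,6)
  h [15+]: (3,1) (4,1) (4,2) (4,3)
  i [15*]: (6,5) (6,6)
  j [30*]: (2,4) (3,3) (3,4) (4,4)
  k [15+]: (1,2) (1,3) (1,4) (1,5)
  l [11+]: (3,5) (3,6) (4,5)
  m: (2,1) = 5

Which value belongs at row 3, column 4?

5

F is a freebie, so (1,1) = 1.
Cage m is a single given cell; hence (2,1) = 5.
The 3 cells of cage e must have product 30, which forces (1,6) = 5.
The 3 cells of cage a must have product 40; hence (5,2) = 5.
5 is placed in column 6, so (6,6) = 3.
Row 6 now contains 3, so (6,5) = 5.
In row 6, 1 can only go at (6,4), so (6,4) = 1.
Cage j needs product 30; hence (3,3) = 1.
1 is placed in column 4; hence (5,4) = 6.
6 is placed in row 5, so (5,3) = 3.
The only place for 5 in row 3 is (3,4).
In row 4, 5 can only go at (4,3), so (4,3) = 5.
In row 6, 2 can only go at (6,1), so (6,1) = 2.
Column 1 now contains 2; hence (5,1) = 4.
The 4 cells of cage h must have sum 15; hence (4,2) = 1.
Cage g needs sum 9, which forces (4,6) = 6.
1 is placed in column 2; hence (2,2) = 4.
The 3 cells of cage c must have sum 8, which forces (2,3) = 2.
Row 2 already has 2, so (2,4) = 3.
3 is placed in row 2, leaving (2,5) = 6.
Row 2 already has 2, which forces (2,6) = 1.
Cage h has sum 15, leaving (3,1) = 6.
The 3 cells of cage c must have sum 8, which forces (3,2) = 2.
Column 5 already has 6, which forces (3,5) = 3.
Row 3 now contains 2, so (3,6) = 4.
Row 4 now contains 6, leaving (4,1) = 3.
3 is placed in column 4, so (4,4) = 2.
Column 5 now contains 3, so (4,5) = 4.
1 is placed in column 6, leaving (5,6) = 2.
Column 2 now contains 4; hence (6,2) = 6.
Row 6 already has 6, so (6,3) = 4.
6 is placed in column 2, so (1,2) = 3.
Column 3 now contains 4, which forces (1,3) = 6.
2 is placed in column 4, which forces (1,4) = 4.
Column 5 already has 4; hence (1,5) = 2.
Row 5 now contains 2; hence (5,5) = 1.
Filled in: 1 3 6 4 2 5 / 5 4 2 3 6 1 / 6 2 1 5 3 4 / 3 1 5 2 4 6 / 4 5 3 6 1 2 / 2 6 4 1 5 3.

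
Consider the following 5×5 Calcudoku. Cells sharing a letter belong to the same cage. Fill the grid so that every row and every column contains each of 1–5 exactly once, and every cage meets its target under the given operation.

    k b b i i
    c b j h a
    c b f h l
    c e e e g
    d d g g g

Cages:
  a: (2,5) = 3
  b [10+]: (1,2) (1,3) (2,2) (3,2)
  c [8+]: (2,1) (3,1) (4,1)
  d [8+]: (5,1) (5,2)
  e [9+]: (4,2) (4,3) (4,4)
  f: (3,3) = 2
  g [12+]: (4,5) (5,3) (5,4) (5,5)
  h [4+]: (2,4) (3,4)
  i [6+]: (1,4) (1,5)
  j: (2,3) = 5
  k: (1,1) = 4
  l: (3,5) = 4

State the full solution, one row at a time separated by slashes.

K is a freebie; hence (1,1) = 4.
J is a freebie; hence (2,3) = 5.
Cage a is a single given cell, so (2,5) = 3.
Cage f is given; hence (3,3) = 2.
Cage l is given, so (3,5) = 4.
3 is placed in row 2, so (2,4) = 1.
Cage h's pair has sum 4; hence (3,4) = 3.
Cage b has sum 10; hence (1,2) = 2.
Cage b needs sum 10; hence (1,3) = 3.
Column 4 already has 1; hence (1,4) = 5.
Cage i needs two cells with sum 6, which forces (1,5) = 1.
1 is placed in row 2, so (2,1) = 2.
1 is placed in row 2; hence (2,2) = 4.
Cage b has sum 10, so (3,2) = 1.
Column 2 now contains 1, leaving (4,2) = 3.
3 is placed in column 2; hence (5,2) = 5.
Row 5 now contains 5, leaving (5,5) = 2.
Row 3 already has 1, which forces (3,1) = 5.
The 3 cells of cage c must have sum 8; hence (4,1) = 1.
The 3 cells of cage e must have sum 9, leaving (4,3) = 4.
Cage e has sum 9, which forces (4,4) = 2.
Column 5 already has 2; hence (4,5) = 5.
Row 5 now contains 5, leaving (5,1) = 3.
Cage g needs sum 12, so (5,3) = 1.
Row 5 now contains 2; hence (5,4) = 4.

4 2 3 5 1 / 2 4 5 1 3 / 5 1 2 3 4 / 1 3 4 2 5 / 3 5 1 4 2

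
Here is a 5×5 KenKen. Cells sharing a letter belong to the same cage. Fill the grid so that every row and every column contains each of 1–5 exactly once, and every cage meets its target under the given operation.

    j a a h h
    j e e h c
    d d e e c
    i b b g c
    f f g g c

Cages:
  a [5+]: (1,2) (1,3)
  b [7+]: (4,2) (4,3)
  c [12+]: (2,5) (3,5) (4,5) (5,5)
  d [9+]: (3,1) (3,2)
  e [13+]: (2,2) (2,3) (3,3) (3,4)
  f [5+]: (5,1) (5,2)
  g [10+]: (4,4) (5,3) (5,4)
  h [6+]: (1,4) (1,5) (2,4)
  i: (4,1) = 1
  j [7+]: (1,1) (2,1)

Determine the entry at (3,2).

Cage i is a single given cell, so (4,1) = 1.
The only place for 5 in row 1 is (1,1).
Cage j's pair has sum 7, which forces (2,1) = 2.
5 is placed in column 1; hence (3,1) = 4.
Cage d needs two cells with sum 9; hence (3,2) = 5.
Column 1 now contains 4, leaving (5,1) = 3.
The 4 cells of cage e must have sum 13, which forces (2,3) = 5.
Cage f's pair has sum 5, which forces (5,2) = 2.
Row 4 needs a 2, and only (4,5) is open for it.
The 4 cells of cage c must have sum 12, which forces (2,5) = 4.
2 is placed in column 5; hence (3,5) = 1.
Cage c needs sum 12; hence (5,5) = 5.
The 3 cells of cage h must have sum 6, so (1,4) = 2.
Column 5 already has 1, so (1,5) = 3.
Row 2 already has 4, which forces (2,2) = 3.
The 3 cells of cage h must have sum 6, leaving (2,4) = 1.
Column 4 now contains 2, leaving (3,4) = 3.
Column 2 already has 3, which forces (4,2) = 4.
Row 4 now contains 4, so (4,3) = 3.
Cage g needs sum 10; hence (4,4) = 5.
Column 4 already has 1, which forces (5,4) = 4.
4 is placed in column 2; hence (1,2) = 1.
Cage a needs two cells with sum 5, which forces (1,3) = 4.
3 is placed in row 3, so (3,3) = 2.
4 is placed in row 5, which forces (5,3) = 1.
Completed grid: 5 1 4 2 3 / 2 3 5 1 4 / 4 5 2 3 1 / 1 4 3 5 2 / 3 2 1 4 5.

5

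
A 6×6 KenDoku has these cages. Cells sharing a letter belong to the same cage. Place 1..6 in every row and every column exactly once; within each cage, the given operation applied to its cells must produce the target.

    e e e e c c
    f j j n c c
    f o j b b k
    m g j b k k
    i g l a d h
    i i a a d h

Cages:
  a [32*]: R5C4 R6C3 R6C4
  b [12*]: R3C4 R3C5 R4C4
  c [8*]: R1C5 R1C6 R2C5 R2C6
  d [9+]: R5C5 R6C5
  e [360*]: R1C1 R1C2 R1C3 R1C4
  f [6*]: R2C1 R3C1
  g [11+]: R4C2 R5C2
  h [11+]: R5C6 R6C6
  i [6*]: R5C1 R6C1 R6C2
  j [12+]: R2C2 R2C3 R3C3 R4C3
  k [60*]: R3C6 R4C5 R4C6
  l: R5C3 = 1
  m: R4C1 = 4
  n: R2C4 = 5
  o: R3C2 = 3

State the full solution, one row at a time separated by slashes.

Cage n is a single given cell, so R2C4 = 5.
Cage o is a single given cell; hence R3C2 = 3.
Cage m is a single given cell; hence R4C1 = 4.
L is a freebie, so R5C3 = 1.
The 3 cells of cage a must have product 32; hence R5C4 = 4.
Cage a has product 32; hence R6C3 = 4.
Cage a has product 32, so R6C4 = 2.
The 4 cells of cage e must have product 360, which forces R1C2 = 4.
Cage i needs product 6, so R5C1 = 2.
The 3 cells of cage i must have product 6, so R6C1 = 3.
2 is placed in row 6, which forces R6C2 = 1.
Row 6 now contains 3, so R6C5 = 6.
6 is placed in row 6; hence R6C6 = 5.
Column 2 already has 1, so R2C2 = 2.
The 4 cells of cage j must have sum 12, so R2C3 = 3.
Cage k needs product 60, leaving R4C5 = 5.
Column 5 already has 6, leaving R5C5 = 3.
Column 6 already has 5; hence R5C6 = 6.
Cage e has product 360; hence R1C4 = 3.
Cage j has sum 12; hence R3C3 = 5.
The 3 cells of cage k must have product 60, so R3C6 = 4.
5 is placed in row 4, leaving R4C2 = 6.
5 is placed in row 4, so R4C3 = 2.
Row 4 now contains 6, leaving R4C4 = 1.
The 3 cells of cage k must have product 60, so R4C6 = 3.
Row 5 now contains 6; hence R5C2 = 5.
The 4 cells of cage e must have product 360, leaving R1C1 = 5.
5 is placed in column 3, so R1C3 = 6.
Cage c has product 8, which forces R1C5 = 1.
The 4 cells of cage c must have product 8, which forces R1C6 = 2.
Cage c has product 8, leaving R2C5 = 4.
Column 6 now contains 4, so R2C6 = 1.
Column 4 now contains 1, so R3C4 = 6.
Row 3 already has 4, leaving R3C5 = 2.
1 is placed in row 2, leaving R2C1 = 6.
Row 3 already has 6, so R3C1 = 1.

5 4 6 3 1 2 / 6 2 3 5 4 1 / 1 3 5 6 2 4 / 4 6 2 1 5 3 / 2 5 1 4 3 6 / 3 1 4 2 6 5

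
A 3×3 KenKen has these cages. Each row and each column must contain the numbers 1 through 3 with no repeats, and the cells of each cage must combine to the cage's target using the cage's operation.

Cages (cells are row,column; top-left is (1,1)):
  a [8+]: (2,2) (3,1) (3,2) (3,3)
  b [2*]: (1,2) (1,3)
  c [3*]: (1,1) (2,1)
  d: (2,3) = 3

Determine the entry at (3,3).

1

Cage a has sum 8, leaving (2,2) = 2.
D is a freebie; hence (2,3) = 3.
The two cells of cage c must have product 3; hence (1,1) = 3.
Column 2 now contains 2, which forces (1,2) = 1.
Cage b needs two cells with product 2, so (1,3) = 2.
3 is placed in row 2, so (2,1) = 1.
Column 1 now contains 1; hence (3,1) = 2.
Column 2 already has 1; hence (3,2) = 3.
Column 3 already has 2, so (3,3) = 1.
The full grid is 3 1 2 / 1 2 3 / 2 3 1.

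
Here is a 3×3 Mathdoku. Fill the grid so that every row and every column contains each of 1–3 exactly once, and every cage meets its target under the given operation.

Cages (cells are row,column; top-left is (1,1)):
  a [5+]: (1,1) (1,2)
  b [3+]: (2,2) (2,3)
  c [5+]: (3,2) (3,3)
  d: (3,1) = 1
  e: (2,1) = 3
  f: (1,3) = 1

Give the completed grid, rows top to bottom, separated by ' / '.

2 3 1 / 3 1 2 / 1 2 3

Cage f is a single given cell, leaving (1,3) = 1.
Cage e is a single given cell, leaving (2,1) = 3.
Column 3 now contains 1, which forces (2,3) = 2.
Cage d is given, which forces (3,1) = 1.
Column 3 now contains 2, so (3,3) = 3.
Column 1 now contains 3, which forces (1,1) = 2.
The two cells of cage a must have sum 5, which forces (1,2) = 3.
2 is placed in row 2, which forces (2,2) = 1.
Row 3 now contains 3; hence (3,2) = 2.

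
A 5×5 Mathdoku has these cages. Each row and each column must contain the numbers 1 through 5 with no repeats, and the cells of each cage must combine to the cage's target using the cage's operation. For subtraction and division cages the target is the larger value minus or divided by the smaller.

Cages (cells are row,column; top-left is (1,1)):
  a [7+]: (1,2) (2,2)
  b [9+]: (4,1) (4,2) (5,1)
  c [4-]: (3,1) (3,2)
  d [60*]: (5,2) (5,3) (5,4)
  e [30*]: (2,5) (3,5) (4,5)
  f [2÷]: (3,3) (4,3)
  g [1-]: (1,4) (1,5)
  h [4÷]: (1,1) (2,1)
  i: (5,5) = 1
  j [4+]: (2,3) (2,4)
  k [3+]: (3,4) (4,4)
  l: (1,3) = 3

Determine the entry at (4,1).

Cage l is a single given cell, which forces (1,3) = 3.
3 is placed in column 3, so (2,3) = 1.
Row 2 already has 1; hence (2,4) = 3.
Cage i is a single given cell, so (5,5) = 1.
Cage h needs two cells with quotient 4; hence (1,1) = 1.
Row 2 already has 1, which forces (2,1) = 4.
1 is placed in column 1, leaving (3,1) = 5.
Row 3 now contains 5, leaving (3,2) = 1.
1 is placed in row 3, so (3,4) = 2.
Row 3 already has 2, so (3,5) = 3.
2 is placed in column 4, so (4,4) = 1.
Cage d has product 60, so (5,2) = 3.
Row 3 already has 2, leaving (3,3) = 4.
The 3 cells of cage b must have sum 9, leaving (4,1) = 3.
The 3 cells of cage b must have sum 9, leaving (4,2) = 4.
The two cells of cage f must have quotient 2; hence (4,3) = 2.
2 is placed in row 4, so (4,5) = 5.
Row 5 already has 3, which forces (5,1) = 2.
4 is placed in column 3, which forces (5,3) = 5.
Row 5 now contains 5, which forces (5,4) = 4.
Column 4 already has 4, which forces (1,4) = 5.
5 is placed in column 5, so (1,5) = 4.
5 is placed in column 5, which forces (2,5) = 2.
5 is placed in row 1, which forces (1,2) = 2.
Row 2 now contains 2, leaving (2,2) = 5.
Completed grid: 1 2 3 5 4 / 4 5 1 3 2 / 5 1 4 2 3 / 3 4 2 1 5 / 2 3 5 4 1.

3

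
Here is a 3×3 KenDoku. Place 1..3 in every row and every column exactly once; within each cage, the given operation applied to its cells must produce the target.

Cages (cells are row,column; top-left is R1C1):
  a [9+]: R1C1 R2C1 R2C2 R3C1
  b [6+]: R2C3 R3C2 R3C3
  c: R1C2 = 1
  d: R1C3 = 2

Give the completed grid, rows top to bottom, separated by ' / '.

Cage c is a single given cell; hence R1C2 = 1.
Cage d is a single given cell, which forces R1C3 = 2.
Cage a has sum 9, so R2C2 = 3.
Row 2 already has 3, so R2C3 = 1.
3 is placed in column 2, which forces R3C2 = 2.
Column 3 now contains 1, which forces R3C3 = 3.
2 is placed in row 1, which forces R1C1 = 3.
Row 2 already has 1, which forces R2C1 = 2.
3 is placed in row 3, leaving R3C1 = 1.

3 1 2 / 2 3 1 / 1 2 3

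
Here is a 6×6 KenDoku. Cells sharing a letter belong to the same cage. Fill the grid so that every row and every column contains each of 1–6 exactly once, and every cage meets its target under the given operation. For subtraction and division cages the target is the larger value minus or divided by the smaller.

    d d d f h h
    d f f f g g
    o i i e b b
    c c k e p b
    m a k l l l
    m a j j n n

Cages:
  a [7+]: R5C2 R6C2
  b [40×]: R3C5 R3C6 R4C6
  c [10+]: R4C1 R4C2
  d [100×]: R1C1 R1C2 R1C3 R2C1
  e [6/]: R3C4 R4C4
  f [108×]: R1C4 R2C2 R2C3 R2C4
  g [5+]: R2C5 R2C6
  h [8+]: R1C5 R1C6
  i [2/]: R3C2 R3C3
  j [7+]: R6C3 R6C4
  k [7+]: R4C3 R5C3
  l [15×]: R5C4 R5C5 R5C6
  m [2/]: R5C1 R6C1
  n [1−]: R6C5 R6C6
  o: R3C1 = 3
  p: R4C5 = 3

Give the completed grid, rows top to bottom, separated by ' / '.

Cage d needs product 100, leaving R2C1 = 5.
Cage o is given; hence R3C1 = 3.
Cage p is given, leaving R4C5 = 3.
In row 3, 6 can only go at R3C4, so R3C4 = 6.
6 is placed in column 4, leaving R1C4 = 3.
The 4 cells of cage f must have product 108, which forces R2C4 = 2.
6 is placed in column 4, which forces R4C4 = 1.
Column 4 already has 1, leaving R5C4 = 5.
Row 5 now contains 5, so R5C5 = 1.
Row 5 now contains 1, leaving R5C6 = 3.
Column 4 already has 5, which forces R6C4 = 4.
1 is placed in column 5, so R2C5 = 4.
Cage g needs two cells with sum 5, leaving R2C6 = 1.
Cage k's pair has sum 7; hence R4C3 = 5.
The two cells of cage k must have sum 7; hence R5C3 = 2.
Cage j's pair has sum 7; hence R6C3 = 3.
Cage d needs product 100, which forces R1C2 = 5.
The 4 cells of cage f must have product 108, so R2C2 = 3.
3 is placed in column 3, leaving R2C3 = 6.
The two cells of cage i must have quotient 2; hence R3C2 = 2.
Row 3 now contains 2, so R3C5 = 5.
5 is placed in row 3, so R3C6 = 4.
4 is placed in column 6, so R4C6 = 2.
Row 5 now contains 2, which forces R5C1 = 4.
The two cells of cage a must have sum 7; hence R5C2 = 6.
Cage m needs two cells with quotient 2, leaving R6C1 = 2.
Cage a needs two cells with sum 7; hence R6C2 = 1.
Column 5 already has 5, leaving R6C5 = 6.
Row 6 already has 6, which forces R6C6 = 5.
Column 1 now contains 4, leaving R1C1 = 1.
Cage d has product 100; hence R1C3 = 4.
Column 5 already has 6, so R1C5 = 2.
Column 6 already has 2, which forces R1C6 = 6.
Row 3 already has 4, which forces R3C3 = 1.
Column 1 now contains 4, so R4C1 = 6.
Column 2 already has 6, which forces R4C2 = 4.

1 5 4 3 2 6 / 5 3 6 2 4 1 / 3 2 1 6 5 4 / 6 4 5 1 3 2 / 4 6 2 5 1 3 / 2 1 3 4 6 5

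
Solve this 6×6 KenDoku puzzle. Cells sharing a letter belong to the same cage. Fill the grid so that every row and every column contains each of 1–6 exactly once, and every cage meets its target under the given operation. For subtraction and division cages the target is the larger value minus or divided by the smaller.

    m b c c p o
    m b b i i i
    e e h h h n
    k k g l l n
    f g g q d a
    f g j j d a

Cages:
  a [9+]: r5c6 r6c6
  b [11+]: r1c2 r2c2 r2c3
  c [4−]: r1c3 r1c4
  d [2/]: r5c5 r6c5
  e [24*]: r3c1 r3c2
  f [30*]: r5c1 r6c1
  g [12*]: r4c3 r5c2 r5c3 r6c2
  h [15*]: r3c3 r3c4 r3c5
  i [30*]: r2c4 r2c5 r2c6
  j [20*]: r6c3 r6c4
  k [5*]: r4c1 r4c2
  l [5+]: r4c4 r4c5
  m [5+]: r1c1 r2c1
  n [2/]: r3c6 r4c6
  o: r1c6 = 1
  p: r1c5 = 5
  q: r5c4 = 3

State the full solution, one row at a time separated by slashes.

3 4 2 6 5 1 / 2 3 4 1 6 5 / 4 6 3 5 1 2 / 1 5 6 2 3 4 / 5 2 1 3 4 6 / 6 1 5 4 2 3

Cage p is given, which forces r1c5 = 5.
Cage o is given; hence r1c6 = 1.
Q is a freebie, which forces r5c4 = 3.
In row 3, 2 can only go at r3c6, so r3c6 = 2.
Cage n's pair has quotient 2; hence r4c6 = 4.
Cage l's pair has sum 5; hence r4c4 = 2.
Cage l's pair has sum 5, leaving r4c5 = 3.
The two cells of cage a must have sum 9, so r5c6 = 6.
Cage a needs two cells with sum 9; hence r6c6 = 3.
Cage c's pair has difference 4; hence r1c3 = 2.
Column 4 already has 2, which forces r1c4 = 6.
Column 4 now contains 6, which forces r2c4 = 1.
1 is placed in row 2, leaving r2c5 = 6.
Column 6 already has 3, which forces r2c6 = 5.
The 3 cells of cage h must have product 15, which forces r3c3 = 3.
Cage h needs product 15, so r3c4 = 5.
Column 5 now contains 3, which forces r3c5 = 1.
Row 5 already has 6, so r5c1 = 5.
Column 3 already has 2, so r5c3 = 1.
Cage f's pair has product 30, so r6c1 = 6.
6 is placed in row 6, leaving r6c2 = 1.
Column 4 already has 5; hence r6c4 = 4.
4 is placed in row 6, leaving r6c5 = 2.
The two cells of cage m must have sum 5; hence r1c1 = 3.
Cage b has sum 11, so r1c2 = 4.
The two cells of cage m must have sum 5, which forces r2c1 = 2.
Cage b needs sum 11, so r2c2 = 3.
3 is placed in column 3, leaving r2c3 = 4.
Column 1 now contains 6, leaving r3c1 = 4.
Cage e needs two cells with product 24, so r3c2 = 6.
Column 1 already has 5, which forces r4c1 = 1.
Column 2 now contains 1; hence r4c2 = 5.
Column 3 now contains 1, so r4c3 = 6.
Row 5 already has 1, leaving r5c2 = 2.
Column 5 now contains 2, so r5c5 = 4.
4 is placed in row 6, which forces r6c3 = 5.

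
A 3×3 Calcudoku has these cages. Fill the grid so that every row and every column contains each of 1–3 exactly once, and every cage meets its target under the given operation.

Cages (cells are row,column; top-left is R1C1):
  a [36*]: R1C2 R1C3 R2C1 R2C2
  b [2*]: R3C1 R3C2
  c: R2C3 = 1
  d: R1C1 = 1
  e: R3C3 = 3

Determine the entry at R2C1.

D is a freebie; hence R1C1 = 1.
Cage c is given, so R2C3 = 1.
1 is placed in column 1, which forces R3C1 = 2.
Row 3 already has 2; hence R3C2 = 1.
Cage e is a single given cell, so R3C3 = 3.
The 4 cells of cage a must have product 36, leaving R1C2 = 3.
3 is placed in column 3, so R1C3 = 2.
Column 1 now contains 2, so R2C1 = 3.
The 4 cells of cage a must have product 36, which forces R2C2 = 2.
Filled in: 1 3 2 / 3 2 1 / 2 1 3.

3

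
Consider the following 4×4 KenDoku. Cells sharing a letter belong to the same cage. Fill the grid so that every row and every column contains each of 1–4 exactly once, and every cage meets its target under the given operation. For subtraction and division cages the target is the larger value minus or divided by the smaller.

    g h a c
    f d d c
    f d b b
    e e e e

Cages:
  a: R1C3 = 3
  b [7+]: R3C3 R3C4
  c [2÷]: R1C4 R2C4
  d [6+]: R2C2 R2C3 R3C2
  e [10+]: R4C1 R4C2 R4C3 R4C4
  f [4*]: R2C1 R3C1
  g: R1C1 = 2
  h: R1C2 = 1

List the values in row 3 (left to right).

1 2 4 3

G is a freebie, leaving R1C1 = 2.
H is a freebie, which forces R1C2 = 1.
A is a freebie, leaving R1C3 = 3.
Row 1 now contains 1, leaving R1C4 = 4.
Column 3 now contains 3, so R3C3 = 4.
Column 4 now contains 4; hence R3C4 = 3.
Cage f needs two cells with product 4, leaving R2C1 = 4.
The 3 cells of cage d must have sum 6, so R2C2 = 3.
The 3 cells of cage d must have sum 6; hence R2C3 = 1.
Cage c needs two cells with quotient 2, which forces R2C4 = 2.
4 is placed in row 3, which forces R3C1 = 1.
Row 3 already has 3; hence R3C2 = 2.
Column 1 now contains 4, leaving R4C1 = 3.
3 is placed in column 2, leaving R4C2 = 4.
1 is placed in column 3, so R4C3 = 2.
Column 4 now contains 2, leaving R4C4 = 1.
Completed grid: 2 1 3 4 / 4 3 1 2 / 1 2 4 3 / 3 4 2 1.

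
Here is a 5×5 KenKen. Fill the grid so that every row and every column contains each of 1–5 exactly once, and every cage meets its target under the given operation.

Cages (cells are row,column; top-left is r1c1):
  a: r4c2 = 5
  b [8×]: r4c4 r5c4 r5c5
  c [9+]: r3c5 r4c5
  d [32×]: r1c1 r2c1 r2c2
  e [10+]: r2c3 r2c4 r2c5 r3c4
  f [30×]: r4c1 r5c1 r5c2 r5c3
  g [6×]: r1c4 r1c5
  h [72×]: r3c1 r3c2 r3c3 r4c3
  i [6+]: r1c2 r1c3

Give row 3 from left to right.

3 2 4 1 5

The 3 cells of cage d must have product 32, leaving r1c1 = 4.
The 3 cells of cage d must have product 32, so r2c1 = 2.
Cage d needs product 32, leaving r2c2 = 4.
2 is placed in column 1, which forces r3c1 = 3.
Row 3 already has 3, so r3c2 = 2.
Row 3 now contains 2, which forces r3c3 = 4.
Row 3 already has 4, leaving r3c4 = 1.
Row 3 already has 4, which forces r3c5 = 5.
Cage a is a single given cell, which forces r4c2 = 5.
The 4 cells of cage h must have product 72, leaving r4c3 = 3.
Column 5 now contains 5, leaving r4c5 = 4.
5 is placed in column 2; hence r1c2 = 1.
The two cells of cage i must have sum 6, which forces r1c3 = 5.
Column 3 now contains 5, which forces r2c3 = 1.
Row 2 already has 1, leaving r2c5 = 3.
5 is placed in row 4, so r4c1 = 1.
Row 4 now contains 4; hence r4c4 = 2.
Cage f needs product 30, so r5c1 = 5.
Cage f has product 30, which forces r5c2 = 3.
Cage f has product 30, so r5c3 = 2.
Cage b has product 8, leaving r5c4 = 4.
Cage b needs product 8; hence r5c5 = 1.
2 is placed in column 4, leaving r1c4 = 3.
Column 5 already has 3, which forces r1c5 = 2.
3 is placed in row 2, leaving r2c4 = 5.
Filled in: 4 1 5 3 2 / 2 4 1 5 3 / 3 2 4 1 5 / 1 5 3 2 4 / 5 3 2 4 1.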